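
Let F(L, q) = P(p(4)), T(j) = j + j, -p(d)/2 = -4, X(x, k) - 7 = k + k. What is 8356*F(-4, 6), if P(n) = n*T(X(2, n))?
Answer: 3075008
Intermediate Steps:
X(x, k) = 7 + 2*k (X(x, k) = 7 + (k + k) = 7 + 2*k)
p(d) = 8 (p(d) = -2*(-4) = 8)
T(j) = 2*j
P(n) = n*(14 + 4*n) (P(n) = n*(2*(7 + 2*n)) = n*(14 + 4*n))
F(L, q) = 368 (F(L, q) = 2*8*(7 + 2*8) = 2*8*(7 + 16) = 2*8*23 = 368)
8356*F(-4, 6) = 8356*368 = 3075008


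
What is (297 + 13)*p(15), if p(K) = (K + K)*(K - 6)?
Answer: 83700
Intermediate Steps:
p(K) = 2*K*(-6 + K) (p(K) = (2*K)*(-6 + K) = 2*K*(-6 + K))
(297 + 13)*p(15) = (297 + 13)*(2*15*(-6 + 15)) = 310*(2*15*9) = 310*270 = 83700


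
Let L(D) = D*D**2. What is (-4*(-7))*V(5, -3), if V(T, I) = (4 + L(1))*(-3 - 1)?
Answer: -560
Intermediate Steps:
L(D) = D**3
V(T, I) = -20 (V(T, I) = (4 + 1**3)*(-3 - 1) = (4 + 1)*(-4) = 5*(-4) = -20)
(-4*(-7))*V(5, -3) = -4*(-7)*(-20) = 28*(-20) = -560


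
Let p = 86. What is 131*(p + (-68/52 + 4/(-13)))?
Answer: 143707/13 ≈ 11054.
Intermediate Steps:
131*(p + (-68/52 + 4/(-13))) = 131*(86 + (-68/52 + 4/(-13))) = 131*(86 + (-68*1/52 + 4*(-1/13))) = 131*(86 + (-17/13 - 4/13)) = 131*(86 - 21/13) = 131*(1097/13) = 143707/13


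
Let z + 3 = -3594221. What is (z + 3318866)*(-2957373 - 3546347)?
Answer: 1790851331760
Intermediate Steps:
z = -3594224 (z = -3 - 3594221 = -3594224)
(z + 3318866)*(-2957373 - 3546347) = (-3594224 + 3318866)*(-2957373 - 3546347) = -275358*(-6503720) = 1790851331760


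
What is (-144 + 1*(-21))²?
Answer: 27225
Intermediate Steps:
(-144 + 1*(-21))² = (-144 - 21)² = (-165)² = 27225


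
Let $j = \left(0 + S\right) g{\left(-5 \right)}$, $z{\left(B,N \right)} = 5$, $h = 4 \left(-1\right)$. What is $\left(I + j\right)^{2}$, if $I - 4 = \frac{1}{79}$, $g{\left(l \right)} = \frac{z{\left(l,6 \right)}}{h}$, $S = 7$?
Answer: $\frac{2241009}{99856} \approx 22.442$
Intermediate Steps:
$h = -4$
$g{\left(l \right)} = - \frac{5}{4}$ ($g{\left(l \right)} = \frac{5}{-4} = 5 \left(- \frac{1}{4}\right) = - \frac{5}{4}$)
$I = \frac{317}{79}$ ($I = 4 + \frac{1}{79} = \frac{317}{79} \approx 4.0127$)
$j = - \frac{35}{4}$ ($j = \left(0 + 7\right) \left(- \frac{5}{4}\right) = 7 \left(- \frac{5}{4}\right) = - \frac{35}{4} \approx -8.75$)
$\left(I + j\right)^{2} = \left(\frac{317}{79} - \frac{35}{4}\right)^{2} = \left(- \frac{1497}{316}\right)^{2} = \frac{2241009}{99856}$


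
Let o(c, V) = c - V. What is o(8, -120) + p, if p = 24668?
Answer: 24796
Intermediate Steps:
o(8, -120) + p = (8 - 1*(-120)) + 24668 = (8 + 120) + 24668 = 128 + 24668 = 24796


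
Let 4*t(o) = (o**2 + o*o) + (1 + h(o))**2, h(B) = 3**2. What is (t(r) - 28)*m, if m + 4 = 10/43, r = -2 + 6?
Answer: -810/43 ≈ -18.837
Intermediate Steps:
h(B) = 9
r = 4
m = -162/43 (m = -4 + 10/43 = -162/43 ≈ -3.7674)
t(o) = 25 + o**2/2 (t(o) = ((o**2 + o*o) + (1 + 9)**2)/4 = ((o**2 + o**2) + 10**2)/4 = (2*o**2 + 100)/4 = (100 + 2*o**2)/4 = 25 + o**2/2)
(t(r) - 28)*m = ((25 + (1/2)*4**2) - 28)*(-162/43) = ((25 + (1/2)*16) - 28)*(-162/43) = ((25 + 8) - 28)*(-162/43) = (33 - 28)*(-162/43) = 5*(-162/43) = -810/43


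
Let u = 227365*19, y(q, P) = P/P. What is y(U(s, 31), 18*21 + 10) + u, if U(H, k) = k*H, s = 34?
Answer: 4319936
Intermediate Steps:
U(H, k) = H*k
y(q, P) = 1
u = 4319935
y(U(s, 31), 18*21 + 10) + u = 1 + 4319935 = 4319936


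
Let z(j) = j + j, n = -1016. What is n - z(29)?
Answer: -1074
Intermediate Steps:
z(j) = 2*j
n - z(29) = -1016 - 2*29 = -1016 - 1*58 = -1016 - 58 = -1074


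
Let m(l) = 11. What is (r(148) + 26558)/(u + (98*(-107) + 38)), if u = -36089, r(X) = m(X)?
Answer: -26569/46537 ≈ -0.57092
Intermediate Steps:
r(X) = 11
(r(148) + 26558)/(u + (98*(-107) + 38)) = (11 + 26558)/(-36089 + (98*(-107) + 38)) = 26569/(-36089 + (-10486 + 38)) = 26569/(-36089 - 10448) = 26569/(-46537) = 26569*(-1/46537) = -26569/46537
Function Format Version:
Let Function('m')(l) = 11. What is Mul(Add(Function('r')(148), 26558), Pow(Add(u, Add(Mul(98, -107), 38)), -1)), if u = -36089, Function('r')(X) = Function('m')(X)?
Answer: Rational(-26569, 46537) ≈ -0.57092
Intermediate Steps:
Function('r')(X) = 11
Mul(Add(Function('r')(148), 26558), Pow(Add(u, Add(Mul(98, -107), 38)), -1)) = Mul(Add(11, 26558), Pow(Add(-36089, Add(Mul(98, -107), 38)), -1)) = Mul(26569, Pow(Add(-36089, Add(-10486, 38)), -1)) = Mul(26569, Pow(Add(-36089, -10448), -1)) = Mul(26569, Pow(-46537, -1)) = Mul(26569, Rational(-1, 46537)) = Rational(-26569, 46537)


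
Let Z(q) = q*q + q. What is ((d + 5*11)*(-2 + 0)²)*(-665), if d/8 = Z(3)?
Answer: -401660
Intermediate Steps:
Z(q) = q + q² (Z(q) = q² + q = q + q²)
d = 96 (d = 8*(3*(1 + 3)) = 8*(3*4) = 8*12 = 96)
((d + 5*11)*(-2 + 0)²)*(-665) = ((96 + 5*11)*(-2 + 0)²)*(-665) = ((96 + 55)*(-2)²)*(-665) = (151*4)*(-665) = 604*(-665) = -401660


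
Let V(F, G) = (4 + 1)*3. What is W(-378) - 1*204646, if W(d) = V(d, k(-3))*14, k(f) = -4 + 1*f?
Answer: -204436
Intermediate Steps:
k(f) = -4 + f
V(F, G) = 15 (V(F, G) = 5*3 = 15)
W(d) = 210 (W(d) = 15*14 = 210)
W(-378) - 1*204646 = 210 - 1*204646 = 210 - 204646 = -204436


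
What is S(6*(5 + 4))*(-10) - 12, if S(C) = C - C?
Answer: -12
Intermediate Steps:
S(C) = 0
S(6*(5 + 4))*(-10) - 12 = 0*(-10) - 12 = 0 - 12 = -12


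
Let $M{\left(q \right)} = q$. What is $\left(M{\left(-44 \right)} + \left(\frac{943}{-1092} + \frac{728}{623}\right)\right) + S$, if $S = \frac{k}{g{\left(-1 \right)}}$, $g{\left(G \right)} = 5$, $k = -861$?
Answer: $- \frac{104912023}{485940} \approx -215.9$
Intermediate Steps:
$S = - \frac{861}{5} \approx -172.2$
$\left(M{\left(-44 \right)} + \left(\frac{943}{-1092} + \frac{728}{623}\right)\right) + S = \left(-44 + \left(\frac{943}{-1092} + \frac{728}{623}\right)\right) - \frac{861}{5} = \left(-44 + \left(943 \left(- \frac{1}{1092}\right) + 728 \cdot \frac{1}{623}\right)\right) - \frac{861}{5} = \left(-44 + \left(- \frac{943}{1092} + \frac{104}{89}\right)\right) - \frac{861}{5} = \left(-44 + \frac{29641}{97188}\right) - \frac{861}{5} = - \frac{4246631}{97188} - \frac{861}{5} = - \frac{104912023}{485940}$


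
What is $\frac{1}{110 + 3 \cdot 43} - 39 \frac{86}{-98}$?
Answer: $\frac{400852}{11711} \approx 34.229$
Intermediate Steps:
$\frac{1}{110 + 3 \cdot 43} - 39 \frac{86}{-98} = \frac{1}{110 + 129} - 39 \cdot 86 \left(- \frac{1}{98}\right) = \frac{1}{239} - - \frac{1677}{49} = \frac{1}{239} + \frac{1677}{49} = \frac{400852}{11711}$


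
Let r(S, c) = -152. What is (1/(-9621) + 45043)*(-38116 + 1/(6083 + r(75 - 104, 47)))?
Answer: -97967666159538490/57062151 ≈ -1.7169e+9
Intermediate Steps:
(1/(-9621) + 45043)*(-38116 + 1/(6083 + r(75 - 104, 47))) = (1/(-9621) + 45043)*(-38116 + 1/(6083 - 152)) = (-1/9621 + 45043)*(-38116 + 1/5931) = 433358702*(-38116 + 1/5931)/9621 = (433358702/9621)*(-226065995/5931) = -97967666159538490/57062151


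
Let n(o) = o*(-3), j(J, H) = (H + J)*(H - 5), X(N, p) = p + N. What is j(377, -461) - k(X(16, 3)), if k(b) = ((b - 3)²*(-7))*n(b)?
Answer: -63000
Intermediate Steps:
X(N, p) = N + p
j(J, H) = (-5 + H)*(H + J) (j(J, H) = (H + J)*(-5 + H) = (-5 + H)*(H + J))
n(o) = -3*o
k(b) = 21*b*(-3 + b)² (k(b) = ((b - 3)²*(-7))*(-3*b) = ((-3 + b)²*(-7))*(-3*b) = (-7*(-3 + b)²)*(-3*b) = 21*b*(-3 + b)²)
j(377, -461) - k(X(16, 3)) = ((-461)² - 5*(-461) - 5*377 - 461*377) - 21*(16 + 3)*(-3 + (16 + 3))² = (212521 + 2305 - 1885 - 173797) - 21*19*(-3 + 19)² = 39144 - 21*19*16² = 39144 - 21*19*256 = 39144 - 1*102144 = 39144 - 102144 = -63000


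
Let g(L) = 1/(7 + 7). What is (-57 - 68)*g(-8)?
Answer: -125/14 ≈ -8.9286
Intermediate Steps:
g(L) = 1/14
(-57 - 68)*g(-8) = (-57 - 68)*(1/14) = -125*1/14 = -125/14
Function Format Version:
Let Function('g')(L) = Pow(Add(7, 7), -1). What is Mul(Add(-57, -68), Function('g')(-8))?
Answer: Rational(-125, 14) ≈ -8.9286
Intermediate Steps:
Function('g')(L) = Rational(1, 14) (Function('g')(L) = Pow(14, -1) = Rational(1, 14))
Mul(Add(-57, -68), Function('g')(-8)) = Mul(Add(-57, -68), Rational(1, 14)) = Mul(-125, Rational(1, 14)) = Rational(-125, 14)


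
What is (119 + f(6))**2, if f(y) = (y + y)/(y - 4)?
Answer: 15625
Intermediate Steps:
f(y) = 2*y/(-4 + y) (f(y) = (2*y)/(-4 + y) = 2*y/(-4 + y))
(119 + f(6))**2 = (119 + 2*6/(-4 + 6))**2 = (119 + 2*6/2)**2 = (119 + 2*6*(1/2))**2 = (119 + 6)**2 = 125**2 = 15625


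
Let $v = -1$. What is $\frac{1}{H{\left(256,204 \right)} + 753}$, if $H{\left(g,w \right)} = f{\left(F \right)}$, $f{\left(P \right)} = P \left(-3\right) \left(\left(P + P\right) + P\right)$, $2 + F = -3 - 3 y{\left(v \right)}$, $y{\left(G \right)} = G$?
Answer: $\frac{1}{717} \approx 0.0013947$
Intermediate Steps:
$F = -2$ ($F = -2 - 0 = -2 + \left(-3 + 3\right) = -2 + 0 = -2$)
$f{\left(P \right)} = - 9 P^{2}$ ($f{\left(P \right)} = - 3 P \left(2 P + P\right) = - 3 P 3 P = - 9 P^{2}$)
$H{\left(g,w \right)} = -36$ ($H{\left(g,w \right)} = - 9 \left(-2\right)^{2} = \left(-9\right) 4 = -36$)
$\frac{1}{H{\left(256,204 \right)} + 753} = \frac{1}{-36 + 753} = \frac{1}{717}$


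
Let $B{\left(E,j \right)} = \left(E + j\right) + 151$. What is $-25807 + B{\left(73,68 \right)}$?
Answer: $-25515$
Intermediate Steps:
$B{\left(E,j \right)} = 151 + E + j$
$-25807 + B{\left(73,68 \right)} = -25807 + \left(151 + 73 + 68\right) = -25807 + 292 = -25515$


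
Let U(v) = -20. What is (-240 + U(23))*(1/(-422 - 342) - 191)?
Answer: 9485125/191 ≈ 49660.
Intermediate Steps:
(-240 + U(23))*(1/(-422 - 342) - 191) = (-240 - 20)*(1/(-422 - 342) - 191) = -260*(1/(-764) - 191) = -260*(-1/764 - 191) = -260*(-145925/764) = 9485125/191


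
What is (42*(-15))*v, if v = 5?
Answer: -3150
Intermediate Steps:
(42*(-15))*v = (42*(-15))*5 = -630*5 = -3150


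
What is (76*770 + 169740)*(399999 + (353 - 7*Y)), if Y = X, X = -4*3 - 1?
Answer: 91405119180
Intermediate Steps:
X = -13 (X = -12 - 1 = -13)
Y = -13
(76*770 + 169740)*(399999 + (353 - 7*Y)) = (76*770 + 169740)*(399999 + (353 - 7*(-13))) = (58520 + 169740)*(399999 + (353 + 91)) = 228260*(399999 + 444) = 228260*400443 = 91405119180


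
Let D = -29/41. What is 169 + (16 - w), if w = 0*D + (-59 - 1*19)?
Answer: 263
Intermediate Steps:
D = -29/41 (D = -29*1/41 = -29/41 ≈ -0.70732)
w = -78 (w = 0*(-29/41) + (-59 - 1*19) = 0 + (-59 - 19) = 0 - 78 = -78)
169 + (16 - w) = 169 + (16 - 1*(-78)) = 169 + (16 + 78) = 169 + 94 = 263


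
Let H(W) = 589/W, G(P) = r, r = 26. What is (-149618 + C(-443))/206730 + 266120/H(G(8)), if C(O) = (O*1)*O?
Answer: 1430417143259/121763970 ≈ 11747.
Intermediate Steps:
C(O) = O² (C(O) = O*O = O²)
G(P) = 26
(-149618 + C(-443))/206730 + 266120/H(G(8)) = (-149618 + (-443)²)/206730 + 266120/((589/26)) = (-149618 + 196249)*(1/206730) + 266120/((589*(1/26))) = 46631*(1/206730) + 266120/(589/26) = 46631/206730 + 266120*(26/589) = 46631/206730 + 6919120/589 = 1430417143259/121763970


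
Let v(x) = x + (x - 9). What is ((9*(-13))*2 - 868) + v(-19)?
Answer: -1149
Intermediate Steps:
v(x) = -9 + 2*x (v(x) = x + (-9 + x) = -9 + 2*x)
((9*(-13))*2 - 868) + v(-19) = ((9*(-13))*2 - 868) + (-9 + 2*(-19)) = (-117*2 - 868) + (-9 - 38) = (-234 - 868) - 47 = -1102 - 47 = -1149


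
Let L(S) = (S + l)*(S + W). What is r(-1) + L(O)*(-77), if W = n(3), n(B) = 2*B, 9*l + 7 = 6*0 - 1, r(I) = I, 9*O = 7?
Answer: 4616/81 ≈ 56.988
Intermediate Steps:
O = 7/9 (O = (⅑)*7 = 7/9 ≈ 0.77778)
l = -8/9 (l = -7/9 + (6*0 - 1)/9 = -7/9 + (0 - 1)/9 = -7/9 + (⅑)*(-1) = -7/9 - ⅑ = -8/9 ≈ -0.88889)
W = 6 (W = 2*3 = 6)
L(S) = (6 + S)*(-8/9 + S) (L(S) = (S - 8/9)*(S + 6) = (-8/9 + S)*(6 + S) = (6 + S)*(-8/9 + S))
r(-1) + L(O)*(-77) = -1 + (-16/3 + (7/9)² + (46/9)*(7/9))*(-77) = -1 + (-16/3 + 49/81 + 322/81)*(-77) = -1 - 61/81*(-77) = -1 + 4697/81 = 4616/81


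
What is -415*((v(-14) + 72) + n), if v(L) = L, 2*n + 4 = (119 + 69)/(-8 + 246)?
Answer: -2785065/119 ≈ -23404.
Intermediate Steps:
n = -191/119 (n = -2 + ((119 + 69)/(-8 + 246))/2 = -2 + (188/238)/2 = -2 + (188*(1/238))/2 = -2 + (1/2)*(94/119) = -2 + 47/119 = -191/119 ≈ -1.6050)
-415*((v(-14) + 72) + n) = -415*((-14 + 72) - 191/119) = -415*(58 - 191/119) = -415*6711/119 = -2785065/119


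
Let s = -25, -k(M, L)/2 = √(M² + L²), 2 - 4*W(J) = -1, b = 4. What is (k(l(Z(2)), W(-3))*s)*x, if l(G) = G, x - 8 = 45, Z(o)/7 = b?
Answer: 1325*√12553/2 ≈ 74227.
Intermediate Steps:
W(J) = ¾ (W(J) = ½ - ¼*(-1) = ½ + ¼ = ¾)
Z(o) = 28 (Z(o) = 7*4 = 28)
x = 53 (x = 8 + 45 = 53)
k(M, L) = -2*√(L² + M²) (k(M, L) = -2*√(M² + L²) = -2*√(L² + M²))
(k(l(Z(2)), W(-3))*s)*x = (-2*√((¾)² + 28²)*(-25))*53 = (-2*√(9/16 + 784)*(-25))*53 = (-√12553/2*(-25))*53 = (25*√12553/2)*53 = 1325*√12553/2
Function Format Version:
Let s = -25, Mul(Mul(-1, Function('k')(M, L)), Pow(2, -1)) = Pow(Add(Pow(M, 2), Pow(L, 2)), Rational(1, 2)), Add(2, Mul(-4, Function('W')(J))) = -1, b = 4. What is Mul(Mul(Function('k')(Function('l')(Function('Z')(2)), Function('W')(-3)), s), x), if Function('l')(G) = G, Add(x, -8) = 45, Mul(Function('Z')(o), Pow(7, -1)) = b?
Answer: Mul(Rational(1325, 2), Pow(12553, Rational(1, 2))) ≈ 74227.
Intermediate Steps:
Function('W')(J) = Rational(3, 4) (Function('W')(J) = Add(Rational(1, 2), Mul(Rational(-1, 4), -1)) = Add(Rational(1, 2), Rational(1, 4)) = Rational(3, 4))
Function('Z')(o) = 28 (Function('Z')(o) = Mul(7, 4) = 28)
x = 53 (x = Add(8, 45) = 53)
Function('k')(M, L) = Mul(-2, Pow(Add(Pow(L, 2), Pow(M, 2)), Rational(1, 2))) (Function('k')(M, L) = Mul(-2, Pow(Add(Pow(M, 2), Pow(L, 2)), Rational(1, 2))) = Mul(-2, Pow(Add(Pow(L, 2), Pow(M, 2)), Rational(1, 2))))
Mul(Mul(Function('k')(Function('l')(Function('Z')(2)), Function('W')(-3)), s), x) = Mul(Mul(Mul(-2, Pow(Add(Pow(Rational(3, 4), 2), Pow(28, 2)), Rational(1, 2))), -25), 53) = Mul(Mul(Mul(-2, Pow(Add(Rational(9, 16), 784), Rational(1, 2))), -25), 53) = Mul(Mul(Mul(-2, Pow(Rational(12553, 16), Rational(1, 2))), -25), 53) = Mul(Mul(Mul(-2, Mul(Rational(1, 4), Pow(12553, Rational(1, 2)))), -25), 53) = Mul(Mul(Mul(Rational(-1, 2), Pow(12553, Rational(1, 2))), -25), 53) = Mul(Mul(Rational(25, 2), Pow(12553, Rational(1, 2))), 53) = Mul(Rational(1325, 2), Pow(12553, Rational(1, 2)))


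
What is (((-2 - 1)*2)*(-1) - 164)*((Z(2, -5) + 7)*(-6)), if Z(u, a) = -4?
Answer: 2844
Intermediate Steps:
(((-2 - 1)*2)*(-1) - 164)*((Z(2, -5) + 7)*(-6)) = (((-2 - 1)*2)*(-1) - 164)*((-4 + 7)*(-6)) = (-3*2*(-1) - 164)*(3*(-6)) = (-6*(-1) - 164)*(-18) = (6 - 164)*(-18) = -158*(-18) = 2844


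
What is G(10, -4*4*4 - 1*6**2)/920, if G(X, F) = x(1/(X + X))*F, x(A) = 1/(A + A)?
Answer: -25/23 ≈ -1.0870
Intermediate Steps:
x(A) = 1/(2*A)
G(X, F) = F*X (G(X, F) = (1/(2*(1/(X + X))))*F = (1/(2*(1/(2*X))))*F = (1/(2*((1/(2*X)))))*F = ((2*X)/2)*F = X*F = F*X)
G(10, -4*4*4 - 1*6**2)/920 = ((-4*4*4 - 1*6**2)*10)/920 = ((-16*4 - 1*36)*10)*(1/920) = ((-64 - 36)*10)*(1/920) = -100*10*(1/920) = -1000*1/920 = -25/23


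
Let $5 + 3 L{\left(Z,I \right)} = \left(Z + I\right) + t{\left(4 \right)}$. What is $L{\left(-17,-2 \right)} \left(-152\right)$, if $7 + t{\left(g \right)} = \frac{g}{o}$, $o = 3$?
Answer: $\frac{13528}{9} \approx 1503.1$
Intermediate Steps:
$t{\left(g \right)} = -7 + \frac{g}{3}$
$L{\left(Z,I \right)} = - \frac{32}{9} + \frac{I}{3} + \frac{Z}{3}$ ($L{\left(Z,I \right)} = - \frac{5}{3} + \frac{\left(Z + I\right) + \left(-7 + \frac{1}{3} \cdot 4\right)}{3} = - \frac{5}{3} + \frac{\left(I + Z\right) + \left(-7 + \frac{4}{3}\right)}{3} = - \frac{5}{3} + \frac{\left(I + Z\right) - \frac{17}{3}}{3} = - \frac{5}{3} + \frac{- \frac{17}{3} + I + Z}{3} = - \frac{5}{3} + \left(- \frac{17}{9} + \frac{I}{3} + \frac{Z}{3}\right) = - \frac{32}{9} + \frac{I}{3} + \frac{Z}{3}$)
$L{\left(-17,-2 \right)} \left(-152\right) = \left(- \frac{32}{9} + \frac{1}{3} \left(-2\right) + \frac{1}{3} \left(-17\right)\right) \left(-152\right) = \left(- \frac{32}{9} - \frac{2}{3} - \frac{17}{3}\right) \left(-152\right) = \left(- \frac{89}{9}\right) \left(-152\right) = \frac{13528}{9}$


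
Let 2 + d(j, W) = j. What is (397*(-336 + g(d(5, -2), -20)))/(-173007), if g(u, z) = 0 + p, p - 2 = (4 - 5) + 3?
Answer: 131804/173007 ≈ 0.76184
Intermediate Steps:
p = 4 (p = 2 + ((4 - 5) + 3) = 2 + (-1 + 3) = 2 + 2 = 4)
d(j, W) = -2 + j
g(u, z) = 4 (g(u, z) = 0 + 4 = 4)
(397*(-336 + g(d(5, -2), -20)))/(-173007) = (397*(-336 + 4))/(-173007) = (397*(-332))*(-1/173007) = -131804*(-1/173007) = 131804/173007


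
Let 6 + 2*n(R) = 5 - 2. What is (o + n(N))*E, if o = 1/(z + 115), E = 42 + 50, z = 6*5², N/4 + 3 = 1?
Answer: -36478/265 ≈ -137.65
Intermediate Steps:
N = -8 (N = -12 + 4*1 = -12 + 4 = -8)
n(R) = -3/2 (n(R) = -3 + (5 - 2)/2 = -3 + (½)*3 = -3 + 3/2 = -3/2)
z = 150 (z = 6*25 = 150)
E = 92
o = 1/265 (o = 1/(150 + 115) = 1/265 ≈ 0.0037736)
(o + n(N))*E = (1/265 - 3/2)*92 = -793/530*92 = -36478/265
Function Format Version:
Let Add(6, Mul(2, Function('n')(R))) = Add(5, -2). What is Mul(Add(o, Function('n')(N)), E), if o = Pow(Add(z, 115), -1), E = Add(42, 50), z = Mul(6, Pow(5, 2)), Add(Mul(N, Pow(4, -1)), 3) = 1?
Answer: Rational(-36478, 265) ≈ -137.65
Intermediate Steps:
N = -8 (N = Add(-12, Mul(4, 1)) = Add(-12, 4) = -8)
Function('n')(R) = Rational(-3, 2) (Function('n')(R) = Add(-3, Mul(Rational(1, 2), Add(5, -2))) = Add(-3, Mul(Rational(1, 2), 3)) = Add(-3, Rational(3, 2)) = Rational(-3, 2))
z = 150 (z = Mul(6, 25) = 150)
E = 92
o = Rational(1, 265) (o = Pow(Add(150, 115), -1) = Pow(265, -1) = Rational(1, 265) ≈ 0.0037736)
Mul(Add(o, Function('n')(N)), E) = Mul(Add(Rational(1, 265), Rational(-3, 2)), 92) = Mul(Rational(-793, 530), 92) = Rational(-36478, 265)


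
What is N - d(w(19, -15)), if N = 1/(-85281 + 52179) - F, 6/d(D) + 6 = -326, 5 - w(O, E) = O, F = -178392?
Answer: 245063002121/1373733 ≈ 1.7839e+5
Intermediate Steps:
w(O, E) = 5 - O
d(D) = -3/166 (d(D) = 6/(-6 - 326) = 6/(-332) = 6*(-1/332) = -3/166)
N = 5905131983/33102 (N = 1/(-85281 + 52179) - 1*(-178392) = 1/(-33102) + 178392 = -1/33102 + 178392 = 5905131983/33102 ≈ 1.7839e+5)
N - d(w(19, -15)) = 5905131983/33102 - 1*(-3/166) = 5905131983/33102 + 3/166 = 245063002121/1373733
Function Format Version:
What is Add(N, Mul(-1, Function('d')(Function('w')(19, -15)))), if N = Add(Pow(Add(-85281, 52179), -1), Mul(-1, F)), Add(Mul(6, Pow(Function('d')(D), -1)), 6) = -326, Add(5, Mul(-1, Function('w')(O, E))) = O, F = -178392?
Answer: Rational(245063002121, 1373733) ≈ 1.7839e+5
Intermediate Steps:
Function('w')(O, E) = Add(5, Mul(-1, O))
Function('d')(D) = Rational(-3, 166) (Function('d')(D) = Mul(6, Pow(Add(-6, -326), -1)) = Mul(6, Pow(-332, -1)) = Mul(6, Rational(-1, 332)) = Rational(-3, 166))
N = Rational(5905131983, 33102) (N = Add(Pow(Add(-85281, 52179), -1), Mul(-1, -178392)) = Add(Pow(-33102, -1), 178392) = Add(Rational(-1, 33102), 178392) = Rational(5905131983, 33102) ≈ 1.7839e+5)
Add(N, Mul(-1, Function('d')(Function('w')(19, -15)))) = Add(Rational(5905131983, 33102), Mul(-1, Rational(-3, 166))) = Add(Rational(5905131983, 33102), Rational(3, 166)) = Rational(245063002121, 1373733)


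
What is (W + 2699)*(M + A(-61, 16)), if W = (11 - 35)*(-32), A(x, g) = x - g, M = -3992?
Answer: -14107223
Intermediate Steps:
W = 768 (W = -24*(-32) = 768)
(W + 2699)*(M + A(-61, 16)) = (768 + 2699)*(-3992 + (-61 - 1*16)) = 3467*(-3992 + (-61 - 16)) = 3467*(-3992 - 77) = 3467*(-4069) = -14107223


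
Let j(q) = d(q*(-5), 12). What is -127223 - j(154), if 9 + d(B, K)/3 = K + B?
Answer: -124922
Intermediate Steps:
d(B, K) = -27 + 3*B + 3*K (d(B, K) = -27 + 3*(K + B) = -27 + 3*(B + K) = -27 + (3*B + 3*K) = -27 + 3*B + 3*K)
j(q) = 9 - 15*q (j(q) = -27 + 3*(q*(-5)) + 3*12 = -27 + 3*(-5*q) + 36 = -27 - 15*q + 36 = 9 - 15*q)
-127223 - j(154) = -127223 - (9 - 15*154) = -127223 - (9 - 2310) = -127223 - 1*(-2301) = -127223 + 2301 = -124922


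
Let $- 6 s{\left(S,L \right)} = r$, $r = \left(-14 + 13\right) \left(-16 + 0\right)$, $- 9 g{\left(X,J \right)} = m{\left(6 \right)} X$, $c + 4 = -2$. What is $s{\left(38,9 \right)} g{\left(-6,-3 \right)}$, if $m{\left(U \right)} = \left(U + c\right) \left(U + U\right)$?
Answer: $0$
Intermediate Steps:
$c = -6$ ($c = -4 - 2 = -6$)
$m{\left(U \right)} = 2 U \left(-6 + U\right)$ ($m{\left(U \right)} = \left(U - 6\right) \left(U + U\right) = \left(-6 + U\right) 2 U = 2 U \left(-6 + U\right)$)
$g{\left(X,J \right)} = 0$ ($g{\left(X,J \right)} = - \frac{2 \cdot 6 \left(-6 + 6\right) X}{9} = - \frac{2 \cdot 6 \cdot 0 X}{9} = - \frac{0 X}{9} = \left(- \frac{1}{9}\right) 0 = 0$)
$r = 16$ ($r = \left(-1\right) \left(-16\right) = 16$)
$s{\left(S,L \right)} = - \frac{8}{3}$ ($s{\left(S,L \right)} = \left(- \frac{1}{6}\right) 16 = - \frac{8}{3}$)
$s{\left(38,9 \right)} g{\left(-6,-3 \right)} = \left(- \frac{8}{3}\right) 0 = 0$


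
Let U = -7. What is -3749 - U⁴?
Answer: -6150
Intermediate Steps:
-3749 - U⁴ = -3749 - 1*(-7)⁴ = -3749 - 1*2401 = -3749 - 2401 = -6150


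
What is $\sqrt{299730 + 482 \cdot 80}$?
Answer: $\sqrt{338290} \approx 581.63$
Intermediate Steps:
$\sqrt{299730 + 482 \cdot 80} = \sqrt{299730 + 38560} = \sqrt{338290}$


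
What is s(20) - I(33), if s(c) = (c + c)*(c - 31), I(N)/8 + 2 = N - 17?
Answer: -552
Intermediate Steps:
I(N) = -152 + 8*N (I(N) = -16 + 8*(N - 17) = -16 + 8*(-17 + N) = -16 + (-136 + 8*N) = -152 + 8*N)
s(c) = 2*c*(-31 + c) (s(c) = (2*c)*(-31 + c) = 2*c*(-31 + c))
s(20) - I(33) = 2*20*(-31 + 20) - (-152 + 8*33) = 2*20*(-11) - (-152 + 264) = -440 - 1*112 = -440 - 112 = -552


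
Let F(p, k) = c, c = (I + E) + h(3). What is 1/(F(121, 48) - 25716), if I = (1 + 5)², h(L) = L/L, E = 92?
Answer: -1/25587 ≈ -3.9082e-5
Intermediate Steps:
h(L) = 1
I = 36 (I = 6² = 36)
c = 129 (c = (36 + 92) + 1 = 128 + 1 = 129)
F(p, k) = 129
1/(F(121, 48) - 25716) = 1/(129 - 25716) = 1/(-25587) = -1/25587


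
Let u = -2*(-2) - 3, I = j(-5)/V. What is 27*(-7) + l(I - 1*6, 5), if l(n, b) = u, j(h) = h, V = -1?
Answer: -188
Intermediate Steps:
I = 5 (I = -5/(-1) = -5*(-1) = 5)
u = 1 (u = 4 - 3 = 1)
l(n, b) = 1
27*(-7) + l(I - 1*6, 5) = 27*(-7) + 1 = -189 + 1 = -188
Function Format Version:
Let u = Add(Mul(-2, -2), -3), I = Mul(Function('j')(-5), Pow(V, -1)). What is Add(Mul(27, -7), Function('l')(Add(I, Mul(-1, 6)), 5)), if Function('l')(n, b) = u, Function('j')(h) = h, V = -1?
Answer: -188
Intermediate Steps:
I = 5 (I = Mul(-5, Pow(-1, -1)) = Mul(-5, -1) = 5)
u = 1 (u = Add(4, -3) = 1)
Function('l')(n, b) = 1
Add(Mul(27, -7), Function('l')(Add(I, Mul(-1, 6)), 5)) = Add(Mul(27, -7), 1) = Add(-189, 1) = -188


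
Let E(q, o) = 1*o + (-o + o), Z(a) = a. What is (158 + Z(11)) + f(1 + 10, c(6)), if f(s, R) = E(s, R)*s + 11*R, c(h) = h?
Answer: 301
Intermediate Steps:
E(q, o) = o (E(q, o) = o + 0 = o)
f(s, R) = 11*R + R*s (f(s, R) = R*s + 11*R = 11*R + R*s)
(158 + Z(11)) + f(1 + 10, c(6)) = (158 + 11) + 6*(11 + (1 + 10)) = 169 + 6*(11 + 11) = 169 + 6*22 = 169 + 132 = 301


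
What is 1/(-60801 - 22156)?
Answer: -1/82957 ≈ -1.2054e-5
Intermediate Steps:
1/(-60801 - 22156) = 1/(-82957) = -1/82957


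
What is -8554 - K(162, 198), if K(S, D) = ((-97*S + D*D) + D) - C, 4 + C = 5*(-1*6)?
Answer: -32276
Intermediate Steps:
C = -34 (C = -4 + 5*(-1*6) = -4 + 5*(-6) = -4 - 30 = -34)
K(S, D) = 34 + D + D² - 97*S (K(S, D) = ((-97*S + D*D) + D) - 1*(-34) = ((-97*S + D²) + D) + 34 = ((D² - 97*S) + D) + 34 = (D + D² - 97*S) + 34 = 34 + D + D² - 97*S)
-8554 - K(162, 198) = -8554 - (34 + 198 + 198² - 97*162) = -8554 - (34 + 198 + 39204 - 15714) = -8554 - 1*23722 = -8554 - 23722 = -32276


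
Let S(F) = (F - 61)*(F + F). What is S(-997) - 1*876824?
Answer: 1232828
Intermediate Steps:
S(F) = 2*F*(-61 + F) (S(F) = (-61 + F)*(2*F) = 2*F*(-61 + F))
S(-997) - 1*876824 = 2*(-997)*(-61 - 997) - 1*876824 = 2*(-997)*(-1058) - 876824 = 2109652 - 876824 = 1232828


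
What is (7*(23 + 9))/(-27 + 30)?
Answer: 224/3 ≈ 74.667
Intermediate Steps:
(7*(23 + 9))/(-27 + 30) = (7*32)/3 = 224*(⅓) = 224/3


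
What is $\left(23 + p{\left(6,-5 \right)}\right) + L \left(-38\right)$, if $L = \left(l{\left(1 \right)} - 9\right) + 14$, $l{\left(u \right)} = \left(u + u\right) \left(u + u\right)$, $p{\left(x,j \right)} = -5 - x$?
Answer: $-330$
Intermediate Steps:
$l{\left(u \right)} = 4 u^{2}$ ($l{\left(u \right)} = 2 u 2 u = 4 u^{2}$)
$L = 9$ ($L = \left(4 \cdot 1^{2} - 9\right) + 14 = \left(4 \cdot 1 - 9\right) + 14 = \left(4 - 9\right) + 14 = -5 + 14 = 9$)
$\left(23 + p{\left(6,-5 \right)}\right) + L \left(-38\right) = \left(23 - 11\right) + 9 \left(-38\right) = \left(23 - 11\right) - 342 = 12 - 342 = -330$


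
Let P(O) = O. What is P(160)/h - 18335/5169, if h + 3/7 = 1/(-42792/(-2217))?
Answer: -83268034285/194452611 ≈ -428.22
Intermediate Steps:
h = -37619/99848 (h = -3/7 + 1/(-42792/(-2217)) = -3/7 + 1/(-42792*(-1/2217)) = -3/7 + 1/(14264/739) = -3/7 + 739/14264 = -37619/99848 ≈ -0.37676)
P(160)/h - 18335/5169 = 160/(-37619/99848) - 18335/5169 = 160*(-99848/37619) - 18335*1/5169 = -15975680/37619 - 18335/5169 = -83268034285/194452611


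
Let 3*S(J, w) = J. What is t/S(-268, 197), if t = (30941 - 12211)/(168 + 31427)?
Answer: -5619/846746 ≈ -0.0066360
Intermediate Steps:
S(J, w) = J/3
t = 3746/6319 (t = 18730/31595 = 18730*(1/31595) = 3746/6319 ≈ 0.59282)
t/S(-268, 197) = 3746/(6319*(((⅓)*(-268)))) = 3746/(6319*(-268/3)) = (3746/6319)*(-3/268) = -5619/846746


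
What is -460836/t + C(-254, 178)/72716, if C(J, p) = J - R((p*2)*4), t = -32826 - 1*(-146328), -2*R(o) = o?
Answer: -2788180555/687784286 ≈ -4.0539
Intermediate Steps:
R(o) = -o/2
t = 113502 (t = -32826 + 146328 = 113502)
C(J, p) = J + 4*p (C(J, p) = J - (-1)*(p*2)*4/2 = J - (-1)*(2*p)*4/2 = J - (-1)*8*p/2 = J - (-4)*p = J + 4*p)
-460836/t + C(-254, 178)/72716 = -460836/113502 + (-254 + 4*178)/72716 = -460836*1/113502 + (-254 + 712)*(1/72716) = -76806/18917 + 458*(1/72716) = -76806/18917 + 229/36358 = -2788180555/687784286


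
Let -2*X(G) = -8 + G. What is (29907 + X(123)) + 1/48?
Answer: 1432777/48 ≈ 29850.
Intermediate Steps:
X(G) = 4 - G/2 (X(G) = -(-8 + G)/2 = 4 - G/2)
(29907 + X(123)) + 1/48 = (29907 + (4 - ½*123)) + 1/48 = (29907 + (4 - 123/2)) + 1/48 = (29907 - 115/2) + 1/48 = 59699/2 + 1/48 = 1432777/48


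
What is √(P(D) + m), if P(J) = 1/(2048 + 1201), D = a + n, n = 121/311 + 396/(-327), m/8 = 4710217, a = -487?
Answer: √122427960265/57 ≈ 6138.5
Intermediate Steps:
m = 37681736 (m = 8*4710217 = 37681736)
n = -27863/33899 (n = 121*(1/311) + 396*(-1/327) = 121/311 - 132/109 = -27863/33899 ≈ -0.82194)
D = -16536676/33899 (D = -487 - 27863/33899 = -16536676/33899 ≈ -487.82)
P(J) = 1/3249
√(P(D) + m) = √(1/3249 + 37681736) = √(122427960265/3249) = √122427960265/57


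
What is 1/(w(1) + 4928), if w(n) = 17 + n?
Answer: 1/4946 ≈ 0.00020218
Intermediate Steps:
1/(w(1) + 4928) = 1/((17 + 1) + 4928) = 1/(18 + 4928) = 1/4946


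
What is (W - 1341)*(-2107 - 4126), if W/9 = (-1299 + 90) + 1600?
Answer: -13575474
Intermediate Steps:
W = 3519 (W = 9*((-1299 + 90) + 1600) = 9*(-1209 + 1600) = 9*391 = 3519)
(W - 1341)*(-2107 - 4126) = (3519 - 1341)*(-2107 - 4126) = 2178*(-6233) = -13575474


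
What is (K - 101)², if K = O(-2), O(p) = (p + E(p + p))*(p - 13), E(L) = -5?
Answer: 16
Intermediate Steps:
O(p) = (-13 + p)*(-5 + p) (O(p) = (p - 5)*(p - 13) = (-5 + p)*(-13 + p) = (-13 + p)*(-5 + p))
K = 105 (K = 65 + (-2)² - 18*(-2) = 65 + 4 + 36 = 105)
(K - 101)² = (105 - 101)² = 4² = 16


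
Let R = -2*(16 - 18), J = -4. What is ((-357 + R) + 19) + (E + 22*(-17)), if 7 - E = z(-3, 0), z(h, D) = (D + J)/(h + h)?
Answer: -2105/3 ≈ -701.67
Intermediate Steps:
z(h, D) = (-4 + D)/(2*h) (z(h, D) = (D - 4)/(h + h) = (-4 + D)/((2*h)) = (-4 + D)*(1/(2*h)) = (-4 + D)/(2*h))
E = 19/3 (E = 7 - (-4 + 0)/(2*(-3)) = 7 - (-1)*(-4)/(2*3) = 7 - 1*⅔ = 7 - ⅔ = 19/3 ≈ 6.3333)
R = 4 (R = -2*(-2) = 4)
((-357 + R) + 19) + (E + 22*(-17)) = ((-357 + 4) + 19) + (19/3 + 22*(-17)) = (-353 + 19) + (19/3 - 374) = -334 - 1103/3 = -2105/3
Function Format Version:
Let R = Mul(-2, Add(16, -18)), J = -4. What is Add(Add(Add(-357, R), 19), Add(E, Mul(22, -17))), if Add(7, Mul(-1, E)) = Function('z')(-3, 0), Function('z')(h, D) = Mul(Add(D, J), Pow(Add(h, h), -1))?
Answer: Rational(-2105, 3) ≈ -701.67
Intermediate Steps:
Function('z')(h, D) = Mul(Rational(1, 2), Pow(h, -1), Add(-4, D)) (Function('z')(h, D) = Mul(Add(D, -4), Pow(Add(h, h), -1)) = Mul(Add(-4, D), Pow(Mul(2, h), -1)) = Mul(Add(-4, D), Mul(Rational(1, 2), Pow(h, -1))) = Mul(Rational(1, 2), Pow(h, -1), Add(-4, D)))
E = Rational(19, 3) (E = Add(7, Mul(-1, Mul(Rational(1, 2), Pow(-3, -1), Add(-4, 0)))) = Add(7, Mul(-1, Mul(Rational(1, 2), Rational(-1, 3), -4))) = Add(7, Mul(-1, Rational(2, 3))) = Add(7, Rational(-2, 3)) = Rational(19, 3) ≈ 6.3333)
R = 4 (R = Mul(-2, -2) = 4)
Add(Add(Add(-357, R), 19), Add(E, Mul(22, -17))) = Add(Add(Add(-357, 4), 19), Add(Rational(19, 3), Mul(22, -17))) = Add(Add(-353, 19), Add(Rational(19, 3), -374)) = Add(-334, Rational(-1103, 3)) = Rational(-2105, 3)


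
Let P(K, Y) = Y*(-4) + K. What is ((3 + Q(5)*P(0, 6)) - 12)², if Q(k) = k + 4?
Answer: 50625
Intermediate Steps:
P(K, Y) = K - 4*Y (P(K, Y) = -4*Y + K = K - 4*Y)
Q(k) = 4 + k
((3 + Q(5)*P(0, 6)) - 12)² = ((3 + (4 + 5)*(0 - 4*6)) - 12)² = ((3 + 9*(0 - 24)) - 12)² = ((3 + 9*(-24)) - 12)² = ((3 - 216) - 12)² = (-213 - 12)² = (-225)² = 50625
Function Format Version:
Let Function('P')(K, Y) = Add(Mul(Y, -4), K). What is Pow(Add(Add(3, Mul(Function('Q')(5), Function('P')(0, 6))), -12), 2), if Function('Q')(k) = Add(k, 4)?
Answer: 50625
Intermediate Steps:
Function('P')(K, Y) = Add(K, Mul(-4, Y)) (Function('P')(K, Y) = Add(Mul(-4, Y), K) = Add(K, Mul(-4, Y)))
Function('Q')(k) = Add(4, k)
Pow(Add(Add(3, Mul(Function('Q')(5), Function('P')(0, 6))), -12), 2) = Pow(Add(Add(3, Mul(Add(4, 5), Add(0, Mul(-4, 6)))), -12), 2) = Pow(Add(Add(3, Mul(9, Add(0, -24))), -12), 2) = Pow(Add(Add(3, Mul(9, -24)), -12), 2) = Pow(Add(Add(3, -216), -12), 2) = Pow(Add(-213, -12), 2) = Pow(-225, 2) = 50625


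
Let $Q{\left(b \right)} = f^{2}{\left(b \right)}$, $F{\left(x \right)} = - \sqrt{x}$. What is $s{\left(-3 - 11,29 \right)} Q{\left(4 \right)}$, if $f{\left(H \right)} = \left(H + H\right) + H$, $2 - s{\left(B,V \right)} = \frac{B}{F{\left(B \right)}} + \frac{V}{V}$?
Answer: $144 + 144 i \sqrt{14} \approx 144.0 + 538.8 i$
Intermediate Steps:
$s{\left(B,V \right)} = 1 + \sqrt{B}$ ($s{\left(B,V \right)} = 2 - \left(\frac{B}{\left(-1\right) \sqrt{B}} + \frac{V}{V}\right) = 2 - \left(B \left(- \frac{1}{\sqrt{B}}\right) + 1\right) = 2 - \left(- \sqrt{B} + 1\right) = 2 - \left(1 - \sqrt{B}\right) = 2 + \left(-1 + \sqrt{B}\right) = 1 + \sqrt{B}$)
$f{\left(H \right)} = 3 H$ ($f{\left(H \right)} = 2 H + H = 3 H$)
$Q{\left(b \right)} = 9 b^{2}$ ($Q{\left(b \right)} = \left(3 b\right)^{2} = 9 b^{2}$)
$s{\left(-3 - 11,29 \right)} Q{\left(4 \right)} = \left(1 + \sqrt{-3 - 11}\right) 9 \cdot 4^{2} = \left(1 + \sqrt{-14}\right) 9 \cdot 16 = \left(1 + i \sqrt{14}\right) 144 = 144 + 144 i \sqrt{14}$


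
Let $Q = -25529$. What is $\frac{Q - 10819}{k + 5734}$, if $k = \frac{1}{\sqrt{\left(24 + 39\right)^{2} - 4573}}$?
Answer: $- \frac{125885336928}{19858768625} - \frac{72696 i \sqrt{151}}{19858768625} \approx -6.339 - 4.4983 \cdot 10^{-5} i$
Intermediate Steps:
$k = - \frac{i \sqrt{151}}{302}$ ($k = \frac{1}{\sqrt{63^{2} - 4573}} = \frac{1}{\sqrt{3969 - 4573}} = \frac{1}{\sqrt{-604}} = \frac{1}{2 i \sqrt{151}} = - \frac{i \sqrt{151}}{302} \approx - 0.040689 i$)
$\frac{Q - 10819}{k + 5734} = \frac{-25529 - 10819}{- \frac{i \sqrt{151}}{302} + 5734} = - \frac{36348}{5734 - \frac{i \sqrt{151}}{302}}$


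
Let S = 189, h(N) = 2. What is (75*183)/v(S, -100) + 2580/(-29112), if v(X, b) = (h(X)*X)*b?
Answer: -92053/203784 ≈ -0.45172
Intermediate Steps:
v(X, b) = 2*X*b (v(X, b) = (2*X)*b = 2*X*b)
(75*183)/v(S, -100) + 2580/(-29112) = (75*183)/((2*189*(-100))) + 2580/(-29112) = 13725/(-37800) + 2580*(-1/29112) = 13725*(-1/37800) - 215/2426 = -61/168 - 215/2426 = -92053/203784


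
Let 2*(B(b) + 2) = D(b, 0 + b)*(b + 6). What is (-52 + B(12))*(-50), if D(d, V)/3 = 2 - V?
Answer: 16200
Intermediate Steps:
D(d, V) = 6 - 3*V (D(d, V) = 3*(2 - V) = 6 - 3*V)
B(b) = -2 + (6 + b)*(6 - 3*b)/2 (B(b) = -2 + ((6 - 3*(0 + b))*(b + 6))/2 = -2 + ((6 - 3*b)*(6 + b))/2 = -2 + ((6 + b)*(6 - 3*b))/2 = -2 + (6 + b)*(6 - 3*b)/2)
(-52 + B(12))*(-50) = (-52 + (16 - 6*12 - 3/2*12²))*(-50) = (-52 + (16 - 72 - 3/2*144))*(-50) = (-52 + (16 - 72 - 216))*(-50) = (-52 - 272)*(-50) = -324*(-50) = 16200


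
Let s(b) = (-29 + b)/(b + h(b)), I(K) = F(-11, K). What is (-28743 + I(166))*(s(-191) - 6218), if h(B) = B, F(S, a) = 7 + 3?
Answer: 34121242024/191 ≈ 1.7865e+8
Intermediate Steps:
F(S, a) = 10
I(K) = 10
s(b) = (-29 + b)/(2*b) (s(b) = (-29 + b)/(b + b) = (-29 + b)/((2*b)) = (-29 + b)*(1/(2*b)) = (-29 + b)/(2*b))
(-28743 + I(166))*(s(-191) - 6218) = (-28743 + 10)*((½)*(-29 - 191)/(-191) - 6218) = -28733*((½)*(-1/191)*(-220) - 6218) = -28733*(110/191 - 6218) = -28733*(-1187528/191) = 34121242024/191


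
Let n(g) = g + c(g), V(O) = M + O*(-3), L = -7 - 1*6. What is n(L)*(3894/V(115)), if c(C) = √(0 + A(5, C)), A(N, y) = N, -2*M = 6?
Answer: 8437/58 - 649*√5/58 ≈ 120.44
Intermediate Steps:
M = -3 (M = -½*6 = -3)
L = -13 (L = -7 - 6 = -13)
V(O) = -3 - 3*O (V(O) = -3 + O*(-3) = -3 - 3*O)
c(C) = √5 (c(C) = √(0 + 5) = √5)
n(g) = g + √5
n(L)*(3894/V(115)) = (-13 + √5)*(3894/(-3 - 3*115)) = (-13 + √5)*(3894/(-3 - 345)) = (-13 + √5)*(3894/(-348)) = (-13 + √5)*(3894*(-1/348)) = (-13 + √5)*(-649/58) = 8437/58 - 649*√5/58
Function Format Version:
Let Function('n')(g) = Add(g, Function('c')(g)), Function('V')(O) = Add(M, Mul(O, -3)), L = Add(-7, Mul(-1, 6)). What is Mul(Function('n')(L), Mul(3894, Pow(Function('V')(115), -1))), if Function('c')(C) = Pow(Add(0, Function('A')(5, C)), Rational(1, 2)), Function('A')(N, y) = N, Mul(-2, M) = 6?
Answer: Add(Rational(8437, 58), Mul(Rational(-649, 58), Pow(5, Rational(1, 2)))) ≈ 120.44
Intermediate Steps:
M = -3 (M = Mul(Rational(-1, 2), 6) = -3)
L = -13 (L = Add(-7, -6) = -13)
Function('V')(O) = Add(-3, Mul(-3, O)) (Function('V')(O) = Add(-3, Mul(O, -3)) = Add(-3, Mul(-3, O)))
Function('c')(C) = Pow(5, Rational(1, 2)) (Function('c')(C) = Pow(Add(0, 5), Rational(1, 2)) = Pow(5, Rational(1, 2)))
Function('n')(g) = Add(g, Pow(5, Rational(1, 2)))
Mul(Function('n')(L), Mul(3894, Pow(Function('V')(115), -1))) = Mul(Add(-13, Pow(5, Rational(1, 2))), Mul(3894, Pow(Add(-3, Mul(-3, 115)), -1))) = Mul(Add(-13, Pow(5, Rational(1, 2))), Mul(3894, Pow(Add(-3, -345), -1))) = Mul(Add(-13, Pow(5, Rational(1, 2))), Mul(3894, Pow(-348, -1))) = Mul(Add(-13, Pow(5, Rational(1, 2))), Mul(3894, Rational(-1, 348))) = Mul(Add(-13, Pow(5, Rational(1, 2))), Rational(-649, 58)) = Add(Rational(8437, 58), Mul(Rational(-649, 58), Pow(5, Rational(1, 2))))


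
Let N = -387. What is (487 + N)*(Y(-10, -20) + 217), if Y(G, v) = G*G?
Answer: 31700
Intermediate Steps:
Y(G, v) = G**2
(487 + N)*(Y(-10, -20) + 217) = (487 - 387)*((-10)**2 + 217) = 100*(100 + 217) = 100*317 = 31700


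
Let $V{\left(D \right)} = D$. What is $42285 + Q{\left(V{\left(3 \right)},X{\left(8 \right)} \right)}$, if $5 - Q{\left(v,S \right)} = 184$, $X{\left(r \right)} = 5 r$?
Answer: $42106$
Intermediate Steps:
$Q{\left(v,S \right)} = -179$ ($Q{\left(v,S \right)} = 5 - 184 = -179$)
$42285 + Q{\left(V{\left(3 \right)},X{\left(8 \right)} \right)} = 42285 - 179 = 42106$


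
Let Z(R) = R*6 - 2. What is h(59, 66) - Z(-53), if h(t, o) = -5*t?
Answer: 25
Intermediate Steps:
Z(R) = -2 + 6*R (Z(R) = 6*R - 2 = -2 + 6*R)
h(59, 66) - Z(-53) = -5*59 - (-2 + 6*(-53)) = -295 - (-2 - 318) = -295 - 1*(-320) = -295 + 320 = 25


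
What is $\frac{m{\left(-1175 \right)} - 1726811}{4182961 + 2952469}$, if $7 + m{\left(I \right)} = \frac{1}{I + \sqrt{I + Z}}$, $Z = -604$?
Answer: $- \frac{2387160111647}{9864046973720} - \frac{i \sqrt{1779}}{9864046973720} \approx -0.24201 - 4.276 \cdot 10^{-12} i$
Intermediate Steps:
$m{\left(I \right)} = -7 + \frac{1}{I + \sqrt{-604 + I}}$ ($m{\left(I \right)} = -7 + \frac{1}{I + \sqrt{I - 604}} = -7 + \frac{1}{I + \sqrt{-604 + I}}$)
$\frac{m{\left(-1175 \right)} - 1726811}{4182961 + 2952469} = \frac{\frac{1 - -8225 - 7 \sqrt{-604 - 1175}}{-1175 + \sqrt{-604 - 1175}} - 1726811}{4182961 + 2952469} = \frac{\frac{1 + 8225 - 7 \sqrt{-1779}}{-1175 + \sqrt{-1779}} - 1726811}{7135430} = \left(\frac{1 + 8225 - 7 i \sqrt{1779}}{-1175 + i \sqrt{1779}} - 1726811\right) \frac{1}{7135430} = \left(\frac{8226 - 7 i \sqrt{1779}}{-1175 + i \sqrt{1779}} - 1726811\right) \frac{1}{7135430} = \left(-1726811 + \frac{8226 - 7 i \sqrt{1779}}{-1175 + i \sqrt{1779}}\right) \frac{1}{7135430} = - \frac{1726811}{7135430} + \frac{8226 - 7 i \sqrt{1779}}{7135430 \left(-1175 + i \sqrt{1779}\right)}$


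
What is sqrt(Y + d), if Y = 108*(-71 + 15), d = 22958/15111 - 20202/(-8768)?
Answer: I*sqrt(184205315709441974)/5520552 ≈ 77.744*I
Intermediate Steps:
d = 253284083/66246624 (d = 22958*(1/15111) - 20202*(-1/8768) = 22958/15111 + 10101/4384 = 253284083/66246624 ≈ 3.8233)
Y = -6048 (Y = 108*(-56) = -6048)
sqrt(Y + d) = sqrt(-6048 + 253284083/66246624) = sqrt(-400406297869/66246624) = I*sqrt(184205315709441974)/5520552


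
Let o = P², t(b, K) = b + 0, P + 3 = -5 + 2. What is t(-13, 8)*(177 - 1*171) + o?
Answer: -42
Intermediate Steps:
P = -6 (P = -3 + (-5 + 2) = -3 - 3 = -6)
t(b, K) = b
o = 36 (o = (-6)² = 36)
t(-13, 8)*(177 - 1*171) + o = -13*(177 - 1*171) + 36 = -13*(177 - 171) + 36 = -13*6 + 36 = -78 + 36 = -42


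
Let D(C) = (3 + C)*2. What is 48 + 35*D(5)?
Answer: 608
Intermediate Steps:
D(C) = 6 + 2*C
48 + 35*D(5) = 48 + 35*(6 + 2*5) = 48 + 35*(6 + 10) = 48 + 35*16 = 48 + 560 = 608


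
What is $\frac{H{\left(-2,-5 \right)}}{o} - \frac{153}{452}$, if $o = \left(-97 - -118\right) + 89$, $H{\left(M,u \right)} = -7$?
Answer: $- \frac{9997}{24860} \approx -0.40213$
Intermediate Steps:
$o = 110$ ($o = \left(-97 + 118\right) + 89 = 21 + 89 = 110$)
$\frac{H{\left(-2,-5 \right)}}{o} - \frac{153}{452} = - \frac{7}{110} - \frac{153}{452} = - \frac{9997}{24860}$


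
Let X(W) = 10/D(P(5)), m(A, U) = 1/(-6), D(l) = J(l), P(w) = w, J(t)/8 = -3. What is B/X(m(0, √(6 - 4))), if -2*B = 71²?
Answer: 30246/5 ≈ 6049.2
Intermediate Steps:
J(t) = -24 (J(t) = 8*(-3) = -24)
D(l) = -24
m(A, U) = -⅙
B = -5041/2 (B = -½*71² = -½*5041 = -5041/2 ≈ -2520.5)
X(W) = -5/12 (X(W) = 10/(-24) = 10*(-1/24) = -5/12)
B/X(m(0, √(6 - 4))) = -5041/(2*(-5/12)) = -5041/2*(-12/5) = 30246/5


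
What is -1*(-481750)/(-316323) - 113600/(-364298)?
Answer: -69783134350/57617918127 ≈ -1.2111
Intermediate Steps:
-1*(-481750)/(-316323) - 113600/(-364298) = 481750*(-1/316323) - 113600*(-1/364298) = -481750/316323 + 56800/182149 = -69783134350/57617918127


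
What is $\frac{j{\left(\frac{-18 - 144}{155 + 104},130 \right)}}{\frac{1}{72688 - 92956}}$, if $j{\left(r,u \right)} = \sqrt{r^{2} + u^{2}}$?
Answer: $- \frac{40536 \sqrt{283423786}}{259} \approx -2.6349 \cdot 10^{6}$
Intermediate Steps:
$\frac{j{\left(\frac{-18 - 144}{155 + 104},130 \right)}}{\frac{1}{72688 - 92956}} = \frac{\sqrt{\left(\frac{-18 - 144}{155 + 104}\right)^{2} + 130^{2}}}{\frac{1}{72688 - 92956}} = \frac{\sqrt{\left(- \frac{162}{259}\right)^{2} + 16900}}{\frac{1}{-20268}} = \frac{\sqrt{\left(\left(-162\right) \frac{1}{259}\right)^{2} + 16900}}{- \frac{1}{20268}} = \sqrt{\left(- \frac{162}{259}\right)^{2} + 16900} \left(-20268\right) = \sqrt{\frac{26244}{67081} + 16900} \left(-20268\right) = \sqrt{\frac{1133695144}{67081}} \left(-20268\right) = \frac{2 \sqrt{283423786}}{259} \left(-20268\right) = - \frac{40536 \sqrt{283423786}}{259}$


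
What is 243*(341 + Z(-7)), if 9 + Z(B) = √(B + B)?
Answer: 80676 + 243*I*√14 ≈ 80676.0 + 909.22*I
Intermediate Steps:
Z(B) = -9 + √2*√B (Z(B) = -9 + √(B + B) = -9 + √(2*B) = -9 + √2*√B)
243*(341 + Z(-7)) = 243*(341 + (-9 + √2*√(-7))) = 243*(341 + (-9 + √2*(I*√7))) = 243*(341 + (-9 + I*√14)) = 243*(332 + I*√14) = 80676 + 243*I*√14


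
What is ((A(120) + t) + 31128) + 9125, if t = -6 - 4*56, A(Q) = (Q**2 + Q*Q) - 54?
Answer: 68769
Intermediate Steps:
A(Q) = -54 + 2*Q**2 (A(Q) = (Q**2 + Q**2) - 54 = 2*Q**2 - 54 = -54 + 2*Q**2)
t = -230 (t = -6 - 224 = -230)
((A(120) + t) + 31128) + 9125 = (((-54 + 2*120**2) - 230) + 31128) + 9125 = (((-54 + 2*14400) - 230) + 31128) + 9125 = (((-54 + 28800) - 230) + 31128) + 9125 = ((28746 - 230) + 31128) + 9125 = (28516 + 31128) + 9125 = 59644 + 9125 = 68769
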